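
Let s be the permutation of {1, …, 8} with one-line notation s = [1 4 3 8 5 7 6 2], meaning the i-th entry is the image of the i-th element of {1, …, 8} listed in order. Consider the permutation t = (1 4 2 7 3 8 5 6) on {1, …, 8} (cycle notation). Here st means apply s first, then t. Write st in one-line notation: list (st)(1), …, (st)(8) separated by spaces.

For each element, apply s then t: 1 → 1 → 4; 2 → 4 → 2; 3 → 3 → 8; 4 → 8 → 5; 5 → 5 → 6; 6 → 7 → 3; 7 → 6 → 1; 8 → 2 → 7.
So st in one-line form is 4 2 8 5 6 3 1 7.

4 2 8 5 6 3 1 7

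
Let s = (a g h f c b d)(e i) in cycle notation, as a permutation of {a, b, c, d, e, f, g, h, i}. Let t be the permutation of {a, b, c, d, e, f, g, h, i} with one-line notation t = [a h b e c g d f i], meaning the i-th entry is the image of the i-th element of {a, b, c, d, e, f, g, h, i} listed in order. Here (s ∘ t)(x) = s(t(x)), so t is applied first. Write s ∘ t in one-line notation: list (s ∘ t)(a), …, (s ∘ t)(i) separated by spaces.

g f d i b h a c e

Chase each element through t then s: a → a → g; b → h → f; c → b → d; d → e → i; e → c → b; f → g → h; g → d → a; h → f → c; i → i → e.
Collecting the images, s ∘ t = [g f d i b h a c e].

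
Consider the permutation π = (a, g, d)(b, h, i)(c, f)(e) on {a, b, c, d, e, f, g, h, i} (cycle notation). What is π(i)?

Within (b, h, i), i ↦ b.

b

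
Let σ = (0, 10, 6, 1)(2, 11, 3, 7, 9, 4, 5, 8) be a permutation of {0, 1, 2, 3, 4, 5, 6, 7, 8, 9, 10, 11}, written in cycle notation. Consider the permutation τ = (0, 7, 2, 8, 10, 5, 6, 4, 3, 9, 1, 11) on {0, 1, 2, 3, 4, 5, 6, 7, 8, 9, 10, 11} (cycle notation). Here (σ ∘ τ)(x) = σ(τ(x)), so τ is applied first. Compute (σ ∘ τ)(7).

11

First apply τ: τ(7) = 2, then σ(2) = 11. Thus (σ ∘ τ)(7) = 11.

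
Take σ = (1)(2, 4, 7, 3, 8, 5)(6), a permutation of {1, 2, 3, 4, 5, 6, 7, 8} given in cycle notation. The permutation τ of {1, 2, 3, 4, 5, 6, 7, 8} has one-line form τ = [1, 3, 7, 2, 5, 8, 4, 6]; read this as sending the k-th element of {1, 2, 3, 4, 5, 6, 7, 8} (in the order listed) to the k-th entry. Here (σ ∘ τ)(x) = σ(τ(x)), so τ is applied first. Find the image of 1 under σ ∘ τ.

(σ ∘ τ)(1) = σ(τ(1)). τ(1) = 1, then σ(1) = 1. So (σ ∘ τ)(1) = 1.

1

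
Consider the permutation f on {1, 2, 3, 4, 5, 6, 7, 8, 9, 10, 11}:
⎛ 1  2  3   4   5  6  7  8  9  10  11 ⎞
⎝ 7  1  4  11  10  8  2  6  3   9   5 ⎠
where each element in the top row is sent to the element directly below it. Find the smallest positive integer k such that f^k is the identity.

Writing f as disjoint cycles, the cycle lengths are 6, 3, 2.
The order is lcm(6, 3, 2) = 6.

6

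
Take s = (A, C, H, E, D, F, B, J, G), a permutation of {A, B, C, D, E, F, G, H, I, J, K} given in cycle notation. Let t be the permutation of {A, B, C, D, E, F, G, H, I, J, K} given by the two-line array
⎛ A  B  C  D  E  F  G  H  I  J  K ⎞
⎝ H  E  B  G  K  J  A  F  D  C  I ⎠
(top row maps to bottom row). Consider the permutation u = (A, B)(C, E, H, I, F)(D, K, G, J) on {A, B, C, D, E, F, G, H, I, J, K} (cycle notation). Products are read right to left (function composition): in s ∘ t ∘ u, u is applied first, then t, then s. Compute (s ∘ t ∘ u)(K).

Apply the permutations in order: u(K) = G, then t(G) = A, then s(A) = C. So (s ∘ t ∘ u)(K) = C.

C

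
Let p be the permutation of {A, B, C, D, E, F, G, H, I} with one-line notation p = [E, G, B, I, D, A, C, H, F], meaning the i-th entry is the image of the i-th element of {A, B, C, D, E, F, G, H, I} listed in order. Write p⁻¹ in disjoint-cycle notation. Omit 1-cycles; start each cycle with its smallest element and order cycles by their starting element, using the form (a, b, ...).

(A, F, I, D, E)(B, C, G)

First write p in disjoint cycles: (A, E, D, I, F)(B, G, C).
Reversing each cycle (and rotating so the smallest element leads) gives p⁻¹ = (A, F, I, D, E)(B, C, G).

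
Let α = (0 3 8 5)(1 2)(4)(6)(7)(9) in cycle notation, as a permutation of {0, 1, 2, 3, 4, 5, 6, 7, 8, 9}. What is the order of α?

4

The cycle type of α is (4, 2, 1, 1, 1, 1).
The order is lcm(4, 2) = 4.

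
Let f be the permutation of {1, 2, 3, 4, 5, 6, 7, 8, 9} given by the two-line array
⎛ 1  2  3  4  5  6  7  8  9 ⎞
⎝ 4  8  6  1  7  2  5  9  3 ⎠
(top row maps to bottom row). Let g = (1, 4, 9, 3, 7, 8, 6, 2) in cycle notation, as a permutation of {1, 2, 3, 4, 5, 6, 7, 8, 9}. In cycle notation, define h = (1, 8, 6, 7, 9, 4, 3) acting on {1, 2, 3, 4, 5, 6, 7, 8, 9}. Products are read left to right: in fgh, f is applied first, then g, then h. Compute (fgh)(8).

1

Chase 8: f(8) = 9; g(9) = 3; h(3) = 1. Hence (fgh)(8) = 1.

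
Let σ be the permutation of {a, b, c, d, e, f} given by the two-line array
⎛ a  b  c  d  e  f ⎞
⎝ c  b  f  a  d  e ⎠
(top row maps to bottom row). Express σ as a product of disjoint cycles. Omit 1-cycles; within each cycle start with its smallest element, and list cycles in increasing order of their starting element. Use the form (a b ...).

Start at a and follow images: a → c → f → e → d → a, giving the cycle (a c f e d).
Repeating from the next unused element and collecting all non-trivial cycles gives (a c f e d).

(a c f e d)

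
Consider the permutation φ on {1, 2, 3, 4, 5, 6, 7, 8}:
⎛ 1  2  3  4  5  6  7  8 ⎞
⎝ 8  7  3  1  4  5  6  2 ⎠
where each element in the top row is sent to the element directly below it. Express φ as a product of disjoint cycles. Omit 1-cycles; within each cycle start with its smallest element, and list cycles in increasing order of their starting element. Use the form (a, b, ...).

(1, 8, 2, 7, 6, 5, 4)

Start at 1 and follow images: 1 → 8 → 2 → 7 → 6 → 5 → 4 → 1, giving the cycle (1, 8, 2, 7, 6, 5, 4).
Repeating from the next unused element and collecting all non-trivial cycles gives (1, 8, 2, 7, 6, 5, 4).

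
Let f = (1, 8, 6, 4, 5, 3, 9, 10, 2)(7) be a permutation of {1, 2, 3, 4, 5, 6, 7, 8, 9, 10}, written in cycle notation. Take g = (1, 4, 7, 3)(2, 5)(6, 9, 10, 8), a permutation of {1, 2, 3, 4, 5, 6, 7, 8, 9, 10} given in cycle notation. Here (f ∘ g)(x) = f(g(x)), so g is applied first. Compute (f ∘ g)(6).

10

First apply g: g(6) = 9, then f(9) = 10. Thus (f ∘ g)(6) = 10.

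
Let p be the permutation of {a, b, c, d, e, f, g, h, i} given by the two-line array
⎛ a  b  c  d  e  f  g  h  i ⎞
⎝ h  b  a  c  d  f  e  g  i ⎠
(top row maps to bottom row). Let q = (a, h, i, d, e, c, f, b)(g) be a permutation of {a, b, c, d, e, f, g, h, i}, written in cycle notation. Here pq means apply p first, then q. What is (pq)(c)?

h

First apply p: p(c) = a, then q(a) = h. Thus (pq)(c) = h.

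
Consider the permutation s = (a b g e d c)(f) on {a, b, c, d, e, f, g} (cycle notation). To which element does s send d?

Within (a b g e d c), d ↦ c.

c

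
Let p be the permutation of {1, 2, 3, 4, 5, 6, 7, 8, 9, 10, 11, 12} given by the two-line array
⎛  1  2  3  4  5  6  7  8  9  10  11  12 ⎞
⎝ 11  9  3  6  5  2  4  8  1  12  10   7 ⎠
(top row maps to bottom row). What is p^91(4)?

6

Tracing 4 → 6 → … returns to 4 after 9 steps, so 4 lies in a 9-cycle (1 11 10 12 7 4 6 2 9).
Powers repeat with period 9 on this cycle, and 91 mod 9 = 1, so p^91(4) = p^1(4).
Advancing 1 step from 4: 4 → 6.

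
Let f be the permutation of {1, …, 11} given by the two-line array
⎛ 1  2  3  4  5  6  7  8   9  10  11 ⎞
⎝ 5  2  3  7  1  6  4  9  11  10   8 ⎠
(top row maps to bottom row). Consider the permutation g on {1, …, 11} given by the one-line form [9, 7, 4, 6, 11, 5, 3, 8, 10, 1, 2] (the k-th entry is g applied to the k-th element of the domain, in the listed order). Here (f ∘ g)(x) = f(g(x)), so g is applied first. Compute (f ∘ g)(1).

(f ∘ g)(1) = f(g(1)). g(1) = 9, then f(9) = 11. So (f ∘ g)(1) = 11.

11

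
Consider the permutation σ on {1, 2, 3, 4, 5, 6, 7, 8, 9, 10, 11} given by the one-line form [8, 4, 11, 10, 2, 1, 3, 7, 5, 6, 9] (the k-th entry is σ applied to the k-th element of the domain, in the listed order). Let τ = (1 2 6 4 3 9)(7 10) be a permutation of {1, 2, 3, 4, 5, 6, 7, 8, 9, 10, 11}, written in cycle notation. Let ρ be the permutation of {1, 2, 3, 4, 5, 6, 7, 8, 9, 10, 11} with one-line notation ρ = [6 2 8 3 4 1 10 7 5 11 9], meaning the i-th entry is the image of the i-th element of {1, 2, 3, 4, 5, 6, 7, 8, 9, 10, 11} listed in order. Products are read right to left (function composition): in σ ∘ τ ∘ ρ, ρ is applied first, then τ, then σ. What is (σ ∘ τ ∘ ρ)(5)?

(σ ∘ τ ∘ ρ)(5) = σ(τ(ρ(5))). ρ(5) = 4, then τ(4) = 3, then σ(3) = 11, so the result is 11.

11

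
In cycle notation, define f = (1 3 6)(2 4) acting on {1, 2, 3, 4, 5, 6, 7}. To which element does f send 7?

7

7 does not appear in any cycle of f, so it is a fixed point: f(7) = 7.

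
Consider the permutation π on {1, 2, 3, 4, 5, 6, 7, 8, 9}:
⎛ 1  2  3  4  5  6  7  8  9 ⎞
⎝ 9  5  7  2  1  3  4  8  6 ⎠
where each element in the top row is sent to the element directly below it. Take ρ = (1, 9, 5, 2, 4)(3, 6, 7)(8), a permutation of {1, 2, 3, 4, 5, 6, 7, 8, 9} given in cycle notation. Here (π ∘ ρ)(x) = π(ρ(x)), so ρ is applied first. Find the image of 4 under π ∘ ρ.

(π ∘ ρ)(4) = π(ρ(4)). ρ(4) = 1, then π(1) = 9. So (π ∘ ρ)(4) = 9.

9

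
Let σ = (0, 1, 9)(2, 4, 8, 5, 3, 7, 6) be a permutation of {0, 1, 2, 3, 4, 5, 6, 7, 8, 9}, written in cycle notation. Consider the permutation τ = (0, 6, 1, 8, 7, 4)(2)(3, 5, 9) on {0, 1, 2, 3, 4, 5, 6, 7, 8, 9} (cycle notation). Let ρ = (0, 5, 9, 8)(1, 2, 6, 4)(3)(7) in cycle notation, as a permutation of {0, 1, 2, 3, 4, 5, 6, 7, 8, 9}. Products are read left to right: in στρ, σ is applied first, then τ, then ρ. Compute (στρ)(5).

Chase 5: σ(5) = 3; τ(3) = 5; ρ(5) = 9. Hence (στρ)(5) = 9.

9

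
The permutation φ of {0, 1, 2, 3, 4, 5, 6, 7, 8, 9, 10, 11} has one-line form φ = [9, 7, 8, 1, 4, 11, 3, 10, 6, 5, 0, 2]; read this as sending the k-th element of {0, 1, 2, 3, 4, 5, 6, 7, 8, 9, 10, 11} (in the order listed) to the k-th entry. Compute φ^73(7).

Tracing 7 → 10 → … returns to 7 after 11 steps, so 7 lies in an 11-cycle (0, 9, 5, 11, 2, 8, 6, 3, 1, 7, 10).
On an 11-cycle, φ^11 is the identity, so φ^73 = φ^7 there (73 ≡ 7 mod 11).
Stepping 7 places around the cycle: 7 → 10 → 0 → 9 → 5 → 11 → 2 → 8.

8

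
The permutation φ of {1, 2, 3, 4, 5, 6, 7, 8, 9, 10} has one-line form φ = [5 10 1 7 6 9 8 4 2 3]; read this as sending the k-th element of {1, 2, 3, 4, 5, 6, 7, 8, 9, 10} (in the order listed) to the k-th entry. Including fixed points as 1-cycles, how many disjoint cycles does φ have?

2

The cycle decomposition is (1 5 6 9 2 10 3)(4 7 8), which has 2 cycles (counting 1-cycles).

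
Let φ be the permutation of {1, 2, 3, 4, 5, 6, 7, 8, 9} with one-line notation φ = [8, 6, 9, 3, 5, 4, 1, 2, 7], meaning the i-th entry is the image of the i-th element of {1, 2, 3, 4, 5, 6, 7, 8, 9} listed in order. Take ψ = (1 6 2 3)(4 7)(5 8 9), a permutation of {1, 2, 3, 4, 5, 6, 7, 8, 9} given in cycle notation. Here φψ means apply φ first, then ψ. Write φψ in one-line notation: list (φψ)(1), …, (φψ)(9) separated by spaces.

9 2 5 1 8 7 6 3 4

For each element, apply φ then ψ: 1 → 8 → 9; 2 → 6 → 2; 3 → 9 → 5; 4 → 3 → 1; 5 → 5 → 8; 6 → 4 → 7; 7 → 1 → 6; 8 → 2 → 3; 9 → 7 → 4.
Collecting the images, φψ = [9 2 5 1 8 7 6 3 4].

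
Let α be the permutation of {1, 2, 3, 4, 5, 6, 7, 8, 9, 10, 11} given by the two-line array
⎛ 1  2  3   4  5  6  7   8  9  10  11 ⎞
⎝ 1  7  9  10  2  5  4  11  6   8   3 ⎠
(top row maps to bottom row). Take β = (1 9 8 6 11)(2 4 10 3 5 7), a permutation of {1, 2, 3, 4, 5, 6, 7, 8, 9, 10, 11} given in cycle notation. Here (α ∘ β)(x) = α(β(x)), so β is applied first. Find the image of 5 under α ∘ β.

4

β(5) = 7, then α(7) = 4; composing gives (α ∘ β)(5) = 4.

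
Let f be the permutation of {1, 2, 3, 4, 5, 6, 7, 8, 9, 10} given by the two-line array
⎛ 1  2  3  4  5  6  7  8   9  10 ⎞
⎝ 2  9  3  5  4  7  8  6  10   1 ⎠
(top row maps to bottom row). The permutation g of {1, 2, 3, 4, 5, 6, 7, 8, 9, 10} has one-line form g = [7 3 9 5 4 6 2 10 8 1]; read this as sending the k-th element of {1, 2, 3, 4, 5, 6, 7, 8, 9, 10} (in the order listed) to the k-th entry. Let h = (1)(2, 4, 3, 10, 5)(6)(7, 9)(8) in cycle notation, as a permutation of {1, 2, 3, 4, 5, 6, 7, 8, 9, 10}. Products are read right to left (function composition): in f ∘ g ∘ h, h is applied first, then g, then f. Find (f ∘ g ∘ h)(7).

(f ∘ g ∘ h)(7) = f(g(h(7))). h(7) = 9, then g(9) = 8, then f(8) = 6, so the result is 6.

6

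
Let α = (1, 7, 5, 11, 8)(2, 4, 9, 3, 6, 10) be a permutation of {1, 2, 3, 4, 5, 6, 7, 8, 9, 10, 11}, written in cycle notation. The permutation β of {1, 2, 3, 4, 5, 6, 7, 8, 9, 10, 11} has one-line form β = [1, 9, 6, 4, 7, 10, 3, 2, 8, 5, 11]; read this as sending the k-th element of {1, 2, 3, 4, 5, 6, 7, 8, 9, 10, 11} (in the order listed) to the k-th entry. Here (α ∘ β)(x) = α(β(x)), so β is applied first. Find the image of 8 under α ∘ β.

4

β(8) = 2, then α(2) = 4; composing gives (α ∘ β)(8) = 4.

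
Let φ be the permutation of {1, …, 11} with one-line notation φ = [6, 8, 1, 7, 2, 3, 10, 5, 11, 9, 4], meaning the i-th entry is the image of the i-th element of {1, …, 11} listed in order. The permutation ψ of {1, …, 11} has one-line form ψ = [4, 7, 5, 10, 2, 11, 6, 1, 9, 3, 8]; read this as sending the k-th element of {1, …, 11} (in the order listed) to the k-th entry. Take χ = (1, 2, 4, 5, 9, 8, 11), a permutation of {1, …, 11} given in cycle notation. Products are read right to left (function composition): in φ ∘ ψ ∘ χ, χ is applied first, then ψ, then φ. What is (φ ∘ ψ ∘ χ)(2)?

9

Apply the permutations in order: χ(2) = 4, then ψ(4) = 10, then φ(10) = 9. So (φ ∘ ψ ∘ χ)(2) = 9.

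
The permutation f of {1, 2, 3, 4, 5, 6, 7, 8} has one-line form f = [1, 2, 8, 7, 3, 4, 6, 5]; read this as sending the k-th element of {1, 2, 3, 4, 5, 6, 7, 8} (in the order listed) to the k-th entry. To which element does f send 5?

3

5 is element number 5 of the domain, and entry number 5 of the one-line form is 3, so f(5) = 3.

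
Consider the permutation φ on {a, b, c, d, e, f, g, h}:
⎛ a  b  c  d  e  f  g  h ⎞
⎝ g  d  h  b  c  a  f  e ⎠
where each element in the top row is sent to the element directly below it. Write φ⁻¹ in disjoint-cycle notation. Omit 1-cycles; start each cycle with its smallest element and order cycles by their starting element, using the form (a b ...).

(a f g)(b d)(c e h)

The cycle decomposition of φ is (a g f)(b d)(c h e).
Reversing each cycle (and rotating so the smallest element leads) gives φ⁻¹ = (a f g)(b d)(c e h).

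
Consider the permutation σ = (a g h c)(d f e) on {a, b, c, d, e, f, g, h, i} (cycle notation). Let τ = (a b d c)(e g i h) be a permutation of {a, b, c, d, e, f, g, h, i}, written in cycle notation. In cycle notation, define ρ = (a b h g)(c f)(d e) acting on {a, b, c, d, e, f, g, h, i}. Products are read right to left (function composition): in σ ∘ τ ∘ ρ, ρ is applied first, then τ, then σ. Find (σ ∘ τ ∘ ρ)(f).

g

Chase f: ρ(f) = c; τ(c) = a; σ(a) = g. Hence (σ ∘ τ ∘ ρ)(f) = g.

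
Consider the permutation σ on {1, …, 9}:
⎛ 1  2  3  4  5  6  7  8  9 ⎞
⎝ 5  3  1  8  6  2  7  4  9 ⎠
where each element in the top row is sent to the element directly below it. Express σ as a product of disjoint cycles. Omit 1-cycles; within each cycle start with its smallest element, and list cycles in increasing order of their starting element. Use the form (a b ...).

(1 5 6 2 3)(4 8)

Start at 1 and follow images: 1 → 5 → 6 → 2 → 3 → 1, giving the cycle (1 5 6 2 3).
Repeating from the next unused element and collecting all non-trivial cycles gives (1 5 6 2 3)(4 8).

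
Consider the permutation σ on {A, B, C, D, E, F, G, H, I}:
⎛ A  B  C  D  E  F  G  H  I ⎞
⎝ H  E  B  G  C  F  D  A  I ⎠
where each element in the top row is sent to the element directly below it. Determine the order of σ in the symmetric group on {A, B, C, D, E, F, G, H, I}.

Writing σ as disjoint cycles, the cycle lengths are 3, 2, 2, 1, 1.
The order of σ is the least common multiple of its cycle lengths: lcm(3, 2, 2) = 6.

6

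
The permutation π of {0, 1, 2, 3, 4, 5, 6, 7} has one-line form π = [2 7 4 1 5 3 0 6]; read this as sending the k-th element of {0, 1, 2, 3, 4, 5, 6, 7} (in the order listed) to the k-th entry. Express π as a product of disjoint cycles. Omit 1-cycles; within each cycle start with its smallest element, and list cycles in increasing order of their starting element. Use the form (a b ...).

From 0: 0 → 2 → 4 → 5 → 3 → 1 → 7 → 6 → 0, closing the cycle (0 2 4 5 3 1 7 6).
Repeating from the next unused element and collecting all non-trivial cycles gives (0 2 4 5 3 1 7 6).

(0 2 4 5 3 1 7 6)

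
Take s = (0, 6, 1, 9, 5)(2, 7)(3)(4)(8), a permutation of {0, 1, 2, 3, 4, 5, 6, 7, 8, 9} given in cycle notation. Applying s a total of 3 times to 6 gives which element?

5

6 lies in the 5-cycle (0, 6, 1, 9, 5).
Stepping 3 places around the cycle: 6 → 1 → 9 → 5.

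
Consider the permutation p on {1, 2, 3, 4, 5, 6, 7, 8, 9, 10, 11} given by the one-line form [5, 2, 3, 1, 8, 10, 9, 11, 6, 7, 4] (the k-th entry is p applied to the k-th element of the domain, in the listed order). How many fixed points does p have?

2

The fixed points (elements with p(x) = x) are {2, 3}, so there are 2.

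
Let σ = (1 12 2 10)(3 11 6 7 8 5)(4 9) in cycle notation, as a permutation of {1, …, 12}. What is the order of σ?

12

The disjoint cycles have lengths 6, 4, 2.
The order of σ is the least common multiple of its cycle lengths: lcm(6, 4, 2) = 12.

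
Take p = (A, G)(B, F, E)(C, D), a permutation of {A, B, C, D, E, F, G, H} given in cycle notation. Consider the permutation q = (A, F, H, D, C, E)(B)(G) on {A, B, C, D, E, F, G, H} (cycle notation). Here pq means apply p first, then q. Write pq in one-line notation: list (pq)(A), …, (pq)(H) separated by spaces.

For each element, apply p then q: A → G → G; B → F → H; C → D → C; D → C → E; E → B → B; F → E → A; G → A → F; H → H → D.
So pq in one-line form is G H C E B A F D.

G H C E B A F D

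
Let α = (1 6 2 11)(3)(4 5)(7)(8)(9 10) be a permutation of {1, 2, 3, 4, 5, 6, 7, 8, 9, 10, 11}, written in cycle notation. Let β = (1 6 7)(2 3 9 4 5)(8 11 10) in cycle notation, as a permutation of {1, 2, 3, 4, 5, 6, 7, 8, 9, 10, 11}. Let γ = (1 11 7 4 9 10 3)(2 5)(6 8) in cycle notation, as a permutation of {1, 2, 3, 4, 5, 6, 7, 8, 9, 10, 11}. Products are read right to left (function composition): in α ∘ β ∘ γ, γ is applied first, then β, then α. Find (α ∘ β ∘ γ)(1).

(α ∘ β ∘ γ)(1) = α(β(γ(1))). γ(1) = 11, then β(11) = 10, then α(10) = 9, so the result is 9.

9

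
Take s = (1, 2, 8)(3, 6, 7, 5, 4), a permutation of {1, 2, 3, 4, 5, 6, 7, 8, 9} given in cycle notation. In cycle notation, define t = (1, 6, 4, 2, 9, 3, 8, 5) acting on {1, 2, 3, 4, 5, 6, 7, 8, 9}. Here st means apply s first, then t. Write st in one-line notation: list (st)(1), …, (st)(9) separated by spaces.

9 5 4 8 2 7 1 6 3

(st)(x) = t(s(x)). Computing each image: t(s(1)) = t(2) = 9, t(s(2)) = t(8) = 5, t(s(3)) = t(6) = 4, t(s(4)) = t(3) = 8, t(s(5)) = t(4) = 2, t(s(6)) = t(7) = 7, t(s(7)) = t(5) = 1, t(s(8)) = t(1) = 6, t(s(9)) = t(9) = 3.
Hence st = [9 5 4 8 2 7 1 6 3].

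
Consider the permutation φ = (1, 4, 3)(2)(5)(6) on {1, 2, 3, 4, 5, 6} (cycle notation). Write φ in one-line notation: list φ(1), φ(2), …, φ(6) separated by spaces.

4 2 1 3 5 6

Each element maps to the next entry in its cycle (wrapping to the front): 1→4, 2→2, 3→1, 4→3, 5→5, 6→6.
Listing these in domain order gives 4 2 1 3 5 6.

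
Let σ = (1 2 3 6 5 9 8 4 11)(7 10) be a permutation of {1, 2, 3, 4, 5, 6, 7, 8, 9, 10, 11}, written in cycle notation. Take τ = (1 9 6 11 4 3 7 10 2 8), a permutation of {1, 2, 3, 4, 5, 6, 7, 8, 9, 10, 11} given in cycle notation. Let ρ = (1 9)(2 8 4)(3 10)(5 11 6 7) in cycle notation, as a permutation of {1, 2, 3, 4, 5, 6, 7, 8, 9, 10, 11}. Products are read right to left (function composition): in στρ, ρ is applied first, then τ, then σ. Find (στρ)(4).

Apply the permutations in order: ρ(4) = 2, then τ(2) = 8, then σ(8) = 4. So (στρ)(4) = 4.

4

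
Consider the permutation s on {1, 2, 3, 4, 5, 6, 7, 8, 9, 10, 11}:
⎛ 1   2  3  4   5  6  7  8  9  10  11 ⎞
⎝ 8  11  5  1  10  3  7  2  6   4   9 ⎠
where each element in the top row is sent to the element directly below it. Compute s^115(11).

Tracing 11 → 9 → … returns to 11 after 10 steps, so 11 lies in a 10-cycle (1 8 2 11 9 6 3 5 10 4).
Since the cycle has length 10, s^115 acts on it the same as s^5 (115 mod 10 = 5).
Advancing 5 steps from 11: 11 → 9 → 6 → 3 → 5 → 10.

10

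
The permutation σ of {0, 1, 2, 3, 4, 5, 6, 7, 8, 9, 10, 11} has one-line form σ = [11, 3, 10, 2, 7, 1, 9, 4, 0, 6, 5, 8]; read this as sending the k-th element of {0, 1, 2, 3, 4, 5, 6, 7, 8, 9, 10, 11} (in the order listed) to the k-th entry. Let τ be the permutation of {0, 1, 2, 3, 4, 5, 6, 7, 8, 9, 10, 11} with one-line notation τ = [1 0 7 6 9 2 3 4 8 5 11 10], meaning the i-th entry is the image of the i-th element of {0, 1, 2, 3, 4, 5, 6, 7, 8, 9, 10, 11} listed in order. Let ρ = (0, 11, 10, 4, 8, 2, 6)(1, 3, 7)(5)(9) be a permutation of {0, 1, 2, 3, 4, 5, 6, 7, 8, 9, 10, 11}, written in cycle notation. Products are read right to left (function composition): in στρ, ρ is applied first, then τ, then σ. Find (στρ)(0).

Apply the permutations in order: ρ(0) = 11, then τ(11) = 10, then σ(10) = 5. So (στρ)(0) = 5.

5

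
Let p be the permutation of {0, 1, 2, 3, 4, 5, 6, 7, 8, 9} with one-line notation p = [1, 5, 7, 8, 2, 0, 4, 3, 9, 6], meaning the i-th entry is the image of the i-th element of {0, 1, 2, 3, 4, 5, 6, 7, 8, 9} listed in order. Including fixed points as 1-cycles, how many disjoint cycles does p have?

The cycle decomposition is (0, 1, 5)(2, 7, 3, 8, 9, 6, 4), which has 2 cycles (counting 1-cycles).

2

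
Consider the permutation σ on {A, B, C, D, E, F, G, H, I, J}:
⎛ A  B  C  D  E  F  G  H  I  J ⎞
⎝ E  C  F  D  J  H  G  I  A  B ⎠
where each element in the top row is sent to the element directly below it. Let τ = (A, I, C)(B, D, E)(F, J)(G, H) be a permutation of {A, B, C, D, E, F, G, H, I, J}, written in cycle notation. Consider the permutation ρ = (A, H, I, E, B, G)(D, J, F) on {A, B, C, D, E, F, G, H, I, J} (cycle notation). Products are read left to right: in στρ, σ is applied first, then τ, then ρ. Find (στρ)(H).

Chase H: σ(H) = I; τ(I) = C; ρ(C) = C. Hence (στρ)(H) = C.

C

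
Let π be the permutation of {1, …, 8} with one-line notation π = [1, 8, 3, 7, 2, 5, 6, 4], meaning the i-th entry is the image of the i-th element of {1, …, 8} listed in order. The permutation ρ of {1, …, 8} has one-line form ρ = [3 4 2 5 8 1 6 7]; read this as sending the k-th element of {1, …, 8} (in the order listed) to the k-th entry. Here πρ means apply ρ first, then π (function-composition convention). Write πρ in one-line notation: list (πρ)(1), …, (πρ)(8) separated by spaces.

3 7 8 2 4 1 5 6

Chase each element through ρ then π: 1 → 3 → 3; 2 → 4 → 7; 3 → 2 → 8; 4 → 5 → 2; 5 → 8 → 4; 6 → 1 → 1; 7 → 6 → 5; 8 → 7 → 6.
Collecting the images, πρ = [3 7 8 2 4 1 5 6].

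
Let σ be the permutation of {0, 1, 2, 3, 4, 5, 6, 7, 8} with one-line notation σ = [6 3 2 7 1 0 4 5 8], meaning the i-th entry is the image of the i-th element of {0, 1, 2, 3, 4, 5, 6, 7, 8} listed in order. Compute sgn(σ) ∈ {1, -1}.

1

In disjoint-cycle form the cycle lengths are 7, 1, 1.
A cycle of length ℓ contributes ℓ−1 transpositions, so σ is a product of 6 transpositions — even.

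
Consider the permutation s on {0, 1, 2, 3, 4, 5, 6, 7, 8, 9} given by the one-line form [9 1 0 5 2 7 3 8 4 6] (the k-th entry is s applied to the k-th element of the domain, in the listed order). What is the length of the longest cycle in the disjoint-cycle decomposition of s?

9

Decomposing into disjoint cycles gives (0, 9, 6, 3, 5, 7, 8, 4, 2); the longest has length 9.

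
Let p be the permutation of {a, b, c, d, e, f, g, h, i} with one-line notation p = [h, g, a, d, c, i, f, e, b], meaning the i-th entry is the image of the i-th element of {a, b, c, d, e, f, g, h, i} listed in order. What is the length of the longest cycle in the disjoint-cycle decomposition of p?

4

Decomposing into disjoint cycles gives (a h e c)(b g f i); the longest has length 4.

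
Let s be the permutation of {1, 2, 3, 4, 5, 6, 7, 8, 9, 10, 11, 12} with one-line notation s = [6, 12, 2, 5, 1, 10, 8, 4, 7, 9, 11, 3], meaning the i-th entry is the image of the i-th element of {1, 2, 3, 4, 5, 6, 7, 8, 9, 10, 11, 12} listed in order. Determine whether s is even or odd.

odd

In disjoint-cycle form the cycle lengths are 8, 3, 1.
A cycle of length ℓ contributes ℓ−1 transpositions, so s is a product of 7 + 2 = 9 transpositions — odd.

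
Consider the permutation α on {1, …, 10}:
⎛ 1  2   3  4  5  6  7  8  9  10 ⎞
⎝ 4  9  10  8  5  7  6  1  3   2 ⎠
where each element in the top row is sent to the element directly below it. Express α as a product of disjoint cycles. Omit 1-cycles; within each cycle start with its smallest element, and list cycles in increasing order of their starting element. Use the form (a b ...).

Start at 1 and follow images: 1 → 4 → 8 → 1, giving the cycle (1 4 8).
Continuing from each remaining unvisited element yields (1 4 8)(2 9 3 10)(6 7).

(1 4 8)(2 9 3 10)(6 7)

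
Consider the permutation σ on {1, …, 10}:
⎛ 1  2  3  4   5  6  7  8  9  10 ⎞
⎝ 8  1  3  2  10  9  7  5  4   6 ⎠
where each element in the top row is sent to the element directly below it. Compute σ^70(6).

5

Tracing 6 → 9 → … returns to 6 after 8 steps, so 6 lies in an 8-cycle (1 8 5 10 6 9 4 2).
Powers repeat with period 8 on this cycle, and 70 mod 8 = 6, so σ^70(6) = σ^6(6).
Advancing 6 steps from 6: 6 → 9 → 4 → 2 → 1 → 8 → 5.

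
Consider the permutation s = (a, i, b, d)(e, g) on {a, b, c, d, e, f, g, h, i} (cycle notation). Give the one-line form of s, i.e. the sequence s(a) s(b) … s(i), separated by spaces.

i d c a g f e h b

Reading each image from the cycles: a↦i, b↦d, c↦c, d↦a, e↦g, f↦f, g↦e, h↦h, i↦b.
Listing these in domain order gives i d c a g f e h b.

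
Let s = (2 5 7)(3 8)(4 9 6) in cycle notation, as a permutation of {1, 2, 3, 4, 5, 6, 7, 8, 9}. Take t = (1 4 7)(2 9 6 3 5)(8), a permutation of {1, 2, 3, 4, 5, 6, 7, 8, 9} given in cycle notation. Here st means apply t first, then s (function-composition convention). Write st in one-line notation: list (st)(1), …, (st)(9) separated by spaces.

(st)(x) = s(t(x)). Computing each image: s(t(1)) = s(4) = 9, s(t(2)) = s(9) = 6, s(t(3)) = s(5) = 7, s(t(4)) = s(7) = 2, s(t(5)) = s(2) = 5, s(t(6)) = s(3) = 8, s(t(7)) = s(1) = 1, s(t(8)) = s(8) = 3, s(t(9)) = s(6) = 4.
Hence st = [9 6 7 2 5 8 1 3 4].

9 6 7 2 5 8 1 3 4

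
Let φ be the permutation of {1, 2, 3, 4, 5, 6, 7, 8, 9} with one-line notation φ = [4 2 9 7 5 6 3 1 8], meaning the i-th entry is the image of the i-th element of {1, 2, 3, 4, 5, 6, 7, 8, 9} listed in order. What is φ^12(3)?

3

Tracing 3 → 9 → … returns to 3 after 6 steps, so 3 lies in a 6-cycle (1 4 7 3 9 8).
Powers repeat with period 6 on this cycle, and 12 mod 6 = 0, so φ^12(3) = φ^0(3).
So φ^12(3) = 3.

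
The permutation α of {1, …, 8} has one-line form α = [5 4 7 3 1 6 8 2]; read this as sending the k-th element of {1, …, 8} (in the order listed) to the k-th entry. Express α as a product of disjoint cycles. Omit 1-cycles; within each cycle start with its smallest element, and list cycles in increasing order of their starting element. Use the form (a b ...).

(1 5)(2 4 3 7 8)

Start at 1 and follow images: 1 → 5 → 1, giving the cycle (1 5).
Continuing from each remaining unvisited element yields (1 5)(2 4 3 7 8).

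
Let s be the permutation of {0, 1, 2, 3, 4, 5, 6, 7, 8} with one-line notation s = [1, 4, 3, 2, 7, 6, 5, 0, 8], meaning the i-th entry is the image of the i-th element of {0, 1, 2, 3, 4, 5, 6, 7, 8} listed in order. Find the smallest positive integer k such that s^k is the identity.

The disjoint-cycle form of s has cycle lengths 4, 2, 2, 1.
The order of s is the least common multiple of its cycle lengths: lcm(4, 2, 2) = 4.

4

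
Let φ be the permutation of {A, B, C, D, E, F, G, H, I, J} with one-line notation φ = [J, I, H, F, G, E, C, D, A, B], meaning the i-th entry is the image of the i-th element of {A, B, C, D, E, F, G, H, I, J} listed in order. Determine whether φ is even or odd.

even

In disjoint-cycle form the cycle lengths are 6, 4.
A cycle of length ℓ contributes ℓ−1 transpositions, so φ is a product of 5 + 3 = 8 transpositions — even.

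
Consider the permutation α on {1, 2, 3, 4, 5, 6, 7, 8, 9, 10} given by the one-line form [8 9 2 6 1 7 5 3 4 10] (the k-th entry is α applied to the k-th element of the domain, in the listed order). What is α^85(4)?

1

Tracing 4 → 6 → … returns to 4 after 9 steps, so 4 lies in a 9-cycle (1, 8, 3, 2, 9, 4, 6, 7, 5).
Powers repeat with period 9 on this cycle, and 85 mod 9 = 4, so α^85(4) = α^4(4).
Advancing 4 steps from 4: 4 → 6 → 7 → 5 → 1.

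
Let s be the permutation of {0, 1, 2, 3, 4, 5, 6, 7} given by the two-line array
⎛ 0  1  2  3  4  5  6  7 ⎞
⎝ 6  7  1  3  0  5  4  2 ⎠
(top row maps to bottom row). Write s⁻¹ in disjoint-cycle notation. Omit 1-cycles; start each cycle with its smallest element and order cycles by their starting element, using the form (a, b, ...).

The cycle decomposition of s is (0, 6, 4)(1, 7, 2).
Reversing each cycle (and rotating so the smallest element leads) gives s⁻¹ = (0, 4, 6)(1, 2, 7).

(0, 4, 6)(1, 2, 7)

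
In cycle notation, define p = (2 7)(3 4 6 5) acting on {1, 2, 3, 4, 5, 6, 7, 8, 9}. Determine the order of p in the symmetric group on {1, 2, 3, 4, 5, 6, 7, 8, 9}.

The disjoint cycles have lengths 4, 2, 1, 1, 1.
Since disjoint cycles commute, ord(p) = lcm(4, 2) = 4.

4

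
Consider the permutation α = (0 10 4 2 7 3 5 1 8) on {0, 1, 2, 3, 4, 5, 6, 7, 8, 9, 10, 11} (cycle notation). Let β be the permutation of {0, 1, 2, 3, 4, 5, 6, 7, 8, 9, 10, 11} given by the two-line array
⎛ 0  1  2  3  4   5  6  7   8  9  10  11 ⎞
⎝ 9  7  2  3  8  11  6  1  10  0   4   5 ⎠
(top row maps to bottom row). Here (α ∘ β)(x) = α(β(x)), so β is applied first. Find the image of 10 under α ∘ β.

2

First apply β: β(10) = 4, then α(4) = 2. Thus (α ∘ β)(10) = 2.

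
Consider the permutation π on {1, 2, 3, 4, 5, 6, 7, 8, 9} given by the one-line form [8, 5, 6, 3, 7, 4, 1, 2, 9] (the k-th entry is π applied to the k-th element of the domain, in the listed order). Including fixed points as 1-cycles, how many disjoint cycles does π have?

The cycle decomposition is (1, 8, 2, 5, 7)(3, 6, 4)(9), which has 3 cycles (counting 1-cycles).

3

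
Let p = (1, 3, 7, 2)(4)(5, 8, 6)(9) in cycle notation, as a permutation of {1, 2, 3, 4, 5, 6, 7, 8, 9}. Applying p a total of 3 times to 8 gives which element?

8 lies in the 3-cycle (5, 8, 6).
On a 3-cycle, p^3 is the identity, so p^3 = p^0 there (3 ≡ 0 mod 3).
So p^3(8) = 8.

8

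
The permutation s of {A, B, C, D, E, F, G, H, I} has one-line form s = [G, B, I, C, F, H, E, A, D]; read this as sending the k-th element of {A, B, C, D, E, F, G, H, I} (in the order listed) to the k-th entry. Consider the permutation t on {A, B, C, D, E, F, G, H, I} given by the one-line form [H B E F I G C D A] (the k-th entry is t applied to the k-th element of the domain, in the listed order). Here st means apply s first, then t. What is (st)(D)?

E

s(D) = C, then t(C) = E; composing gives (st)(D) = E.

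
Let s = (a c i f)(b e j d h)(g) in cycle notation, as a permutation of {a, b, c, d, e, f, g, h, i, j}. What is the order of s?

The cycle type of s is (5, 4, 1).
Since disjoint cycles commute, ord(s) = lcm(5, 4) = 20.

20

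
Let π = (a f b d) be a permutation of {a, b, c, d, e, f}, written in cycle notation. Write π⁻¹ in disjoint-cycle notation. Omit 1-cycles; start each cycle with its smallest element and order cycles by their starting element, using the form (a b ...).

(a d b f)

The inverse reverses each cycle.
After reversing and putting each cycle's least element first, π⁻¹ = (a d b f).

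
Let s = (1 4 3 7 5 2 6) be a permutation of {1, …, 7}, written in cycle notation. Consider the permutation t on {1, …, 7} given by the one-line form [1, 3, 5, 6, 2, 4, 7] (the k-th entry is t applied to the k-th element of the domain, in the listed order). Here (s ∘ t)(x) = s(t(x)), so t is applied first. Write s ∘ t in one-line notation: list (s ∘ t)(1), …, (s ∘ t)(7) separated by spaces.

4 7 2 1 6 3 5

For each element, apply t then s: 1 → 1 → 4; 2 → 3 → 7; 3 → 5 → 2; 4 → 6 → 1; 5 → 2 → 6; 6 → 4 → 3; 7 → 7 → 5.
Collecting the images, s ∘ t = [4 7 2 1 6 3 5].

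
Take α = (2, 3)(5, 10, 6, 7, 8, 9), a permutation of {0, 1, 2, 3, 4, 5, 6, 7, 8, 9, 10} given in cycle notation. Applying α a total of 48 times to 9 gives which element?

9 lies in the 6-cycle (5, 10, 6, 7, 8, 9).
On a 6-cycle, α^6 is the identity, so α^48 = α^0 there (48 ≡ 0 mod 6).
So α^48(9) = 9.

9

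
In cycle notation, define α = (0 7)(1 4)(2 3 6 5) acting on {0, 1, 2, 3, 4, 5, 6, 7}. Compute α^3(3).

3 lies in the 4-cycle (2 3 6 5).
Advancing 3 steps from 3: 3 → 6 → 5 → 2.

2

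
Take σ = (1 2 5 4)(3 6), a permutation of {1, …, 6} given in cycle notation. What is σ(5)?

4

5 appears in (1 2 5 4); the next entry (wrapping around) is 4.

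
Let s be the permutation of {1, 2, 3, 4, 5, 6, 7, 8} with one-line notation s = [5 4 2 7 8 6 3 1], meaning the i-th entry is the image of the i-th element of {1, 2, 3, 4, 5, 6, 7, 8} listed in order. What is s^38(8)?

5

Tracing 8 → 1 → … returns to 8 after 3 steps, so 8 lies in a 3-cycle (1 5 8).
Powers repeat with period 3 on this cycle, and 38 mod 3 = 2, so s^38(8) = s^2(8).
Advancing 2 steps from 8: 8 → 1 → 5.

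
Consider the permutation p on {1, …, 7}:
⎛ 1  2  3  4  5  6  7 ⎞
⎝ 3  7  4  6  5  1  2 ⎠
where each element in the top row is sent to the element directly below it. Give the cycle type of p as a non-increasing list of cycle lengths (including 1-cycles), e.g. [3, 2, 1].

[4, 2, 1]

The disjoint cycles are (1, 3, 4, 6)(2, 7)(5), with lengths 4, 2, 1 in non-increasing order.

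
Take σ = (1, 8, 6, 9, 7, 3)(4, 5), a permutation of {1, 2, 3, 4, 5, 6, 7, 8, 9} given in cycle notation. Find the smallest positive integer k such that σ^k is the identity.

The disjoint cycles have lengths 6, 2, 1.
The order of σ is the least common multiple of its cycle lengths: lcm(6, 2) = 6.

6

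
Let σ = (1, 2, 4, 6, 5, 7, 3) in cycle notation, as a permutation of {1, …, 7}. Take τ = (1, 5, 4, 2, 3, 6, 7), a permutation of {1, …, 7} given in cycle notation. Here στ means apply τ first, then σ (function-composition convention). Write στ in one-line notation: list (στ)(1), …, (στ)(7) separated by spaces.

7 1 5 4 6 3 2

For each element, apply τ then σ: 1 → 5 → 7; 2 → 3 → 1; 3 → 6 → 5; 4 → 2 → 4; 5 → 4 → 6; 6 → 7 → 3; 7 → 1 → 2.
So στ in one-line form is 7 1 5 4 6 3 2.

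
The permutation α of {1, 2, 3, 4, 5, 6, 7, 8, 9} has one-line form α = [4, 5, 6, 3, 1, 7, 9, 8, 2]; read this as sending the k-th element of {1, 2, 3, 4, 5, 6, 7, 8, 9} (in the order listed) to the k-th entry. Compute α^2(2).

Tracing 2 → 5 → … returns to 2 after 8 steps, so 2 lies in an 8-cycle (1, 4, 3, 6, 7, 9, 2, 5).
Stepping 2 places around the cycle: 2 → 5 → 1.

1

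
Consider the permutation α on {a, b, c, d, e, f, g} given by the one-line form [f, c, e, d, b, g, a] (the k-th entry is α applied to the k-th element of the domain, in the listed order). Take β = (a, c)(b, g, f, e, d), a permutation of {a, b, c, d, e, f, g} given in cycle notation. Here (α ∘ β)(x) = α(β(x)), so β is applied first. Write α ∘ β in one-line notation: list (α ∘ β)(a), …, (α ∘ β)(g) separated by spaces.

Chase each element through β then α: a → c → e; b → g → a; c → a → f; d → b → c; e → d → d; f → e → b; g → f → g.
So α ∘ β in one-line form is e a f c d b g.

e a f c d b g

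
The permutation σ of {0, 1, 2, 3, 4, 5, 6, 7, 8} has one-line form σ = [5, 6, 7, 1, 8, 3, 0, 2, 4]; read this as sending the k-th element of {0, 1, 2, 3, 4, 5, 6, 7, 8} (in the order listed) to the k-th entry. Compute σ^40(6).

Tracing 6 → 0 → … returns to 6 after 5 steps, so 6 lies in a 5-cycle (0 5 3 1 6).
Powers repeat with period 5 on this cycle, and 40 mod 5 = 0, so σ^40(6) = σ^0(6).
So σ^40(6) = 6.

6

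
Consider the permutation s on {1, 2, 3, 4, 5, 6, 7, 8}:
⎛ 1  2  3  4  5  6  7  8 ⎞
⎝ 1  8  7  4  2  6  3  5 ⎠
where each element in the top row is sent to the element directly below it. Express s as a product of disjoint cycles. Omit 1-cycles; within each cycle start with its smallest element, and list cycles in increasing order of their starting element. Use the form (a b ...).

From 2: 2 → 8 → 5 → 2, closing the cycle (2 8 5).
Repeating from the next unused element and collecting all non-trivial cycles gives (2 8 5)(3 7).

(2 8 5)(3 7)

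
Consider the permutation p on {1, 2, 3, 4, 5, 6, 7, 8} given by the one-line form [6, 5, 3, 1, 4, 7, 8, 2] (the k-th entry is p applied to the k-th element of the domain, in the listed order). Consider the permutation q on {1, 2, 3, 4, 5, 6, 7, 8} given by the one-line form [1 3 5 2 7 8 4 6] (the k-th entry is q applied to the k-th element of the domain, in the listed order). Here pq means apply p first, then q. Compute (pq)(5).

p(5) = 4, then q(4) = 2; composing gives (pq)(5) = 2.

2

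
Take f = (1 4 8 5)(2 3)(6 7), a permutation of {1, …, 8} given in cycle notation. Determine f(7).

6

In the cycle (6 7), 7 is followed by 6, so f(7) = 6.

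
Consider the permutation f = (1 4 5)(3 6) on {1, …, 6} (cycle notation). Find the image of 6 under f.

3

In the cycle (3 6), 6 is followed by 3, so f(6) = 3.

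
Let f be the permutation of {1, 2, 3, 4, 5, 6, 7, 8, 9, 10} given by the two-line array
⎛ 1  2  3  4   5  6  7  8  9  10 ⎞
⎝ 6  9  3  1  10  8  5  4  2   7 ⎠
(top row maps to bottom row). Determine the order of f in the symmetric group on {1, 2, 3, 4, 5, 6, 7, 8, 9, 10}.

The disjoint-cycle form of f has cycle lengths 4, 3, 2, 1.
The order is lcm(4, 3, 2) = 12.

12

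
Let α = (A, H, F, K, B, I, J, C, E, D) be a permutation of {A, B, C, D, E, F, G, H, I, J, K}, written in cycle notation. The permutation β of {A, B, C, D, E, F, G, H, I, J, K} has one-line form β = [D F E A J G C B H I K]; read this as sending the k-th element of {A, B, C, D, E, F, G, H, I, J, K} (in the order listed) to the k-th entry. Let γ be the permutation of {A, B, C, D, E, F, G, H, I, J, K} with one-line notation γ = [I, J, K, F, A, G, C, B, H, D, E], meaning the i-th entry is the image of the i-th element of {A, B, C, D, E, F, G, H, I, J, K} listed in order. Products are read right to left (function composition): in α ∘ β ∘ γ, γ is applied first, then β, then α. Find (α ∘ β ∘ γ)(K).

C

Apply the permutations in order: γ(K) = E, then β(E) = J, then α(J) = C. So (α ∘ β ∘ γ)(K) = C.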